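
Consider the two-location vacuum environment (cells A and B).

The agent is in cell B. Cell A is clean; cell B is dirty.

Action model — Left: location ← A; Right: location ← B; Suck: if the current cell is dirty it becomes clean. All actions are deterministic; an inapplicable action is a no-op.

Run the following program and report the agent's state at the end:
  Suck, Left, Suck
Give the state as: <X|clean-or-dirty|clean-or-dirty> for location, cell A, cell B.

1. Suck → <B|clean|clean>
2. Left → <A|clean|clean>
3. Suck → <A|clean|clean>

<A|clean|clean>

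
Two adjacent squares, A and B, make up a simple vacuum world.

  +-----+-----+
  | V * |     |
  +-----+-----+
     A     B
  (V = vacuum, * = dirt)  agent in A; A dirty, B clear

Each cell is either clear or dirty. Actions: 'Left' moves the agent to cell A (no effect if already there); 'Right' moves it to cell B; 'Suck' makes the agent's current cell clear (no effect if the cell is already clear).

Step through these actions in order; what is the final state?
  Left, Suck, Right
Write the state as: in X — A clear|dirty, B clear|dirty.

in B — A clear, B clear

t=1 Left ⇒ in A — A dirty, B clear
t=2 Suck ⇒ in A — A clear, B clear
t=3 Right ⇒ in B — A clear, B clear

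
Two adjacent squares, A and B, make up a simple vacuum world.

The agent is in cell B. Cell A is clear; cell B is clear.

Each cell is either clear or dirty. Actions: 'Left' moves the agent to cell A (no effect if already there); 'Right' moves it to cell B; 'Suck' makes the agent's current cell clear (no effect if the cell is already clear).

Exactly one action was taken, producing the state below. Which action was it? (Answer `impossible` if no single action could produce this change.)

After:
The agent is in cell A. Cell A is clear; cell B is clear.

Left

try  Left: in A — A clear, B clear  ← match
try Right: in B — A clear, B clear
try  Suck: in B — A clear, B clear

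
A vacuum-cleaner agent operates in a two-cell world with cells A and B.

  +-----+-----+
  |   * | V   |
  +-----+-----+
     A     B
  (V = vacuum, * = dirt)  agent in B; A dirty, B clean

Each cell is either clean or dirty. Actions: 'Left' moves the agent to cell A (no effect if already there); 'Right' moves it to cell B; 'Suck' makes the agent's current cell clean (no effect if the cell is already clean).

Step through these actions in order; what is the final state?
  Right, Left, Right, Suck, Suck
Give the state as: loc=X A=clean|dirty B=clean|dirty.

loc=B A=dirty B=clean

1. Right → loc=B A=dirty B=clean
2. Left → loc=A A=dirty B=clean
3. Right → loc=B A=dirty B=clean
4. Suck → loc=B A=dirty B=clean
5. Suck → loc=B A=dirty B=clean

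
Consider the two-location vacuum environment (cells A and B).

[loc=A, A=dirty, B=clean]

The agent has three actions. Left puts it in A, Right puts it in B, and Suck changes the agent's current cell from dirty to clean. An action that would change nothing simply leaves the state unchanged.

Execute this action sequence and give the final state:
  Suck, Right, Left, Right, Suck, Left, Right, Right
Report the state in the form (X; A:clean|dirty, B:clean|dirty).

t=1 Suck ⇒ (A; A:clean, B:clean)
t=2 Right ⇒ (B; A:clean, B:clean)
t=3 Left ⇒ (A; A:clean, B:clean)
t=4 Right ⇒ (B; A:clean, B:clean)
t=5 Suck ⇒ (B; A:clean, B:clean)
t=6 Left ⇒ (A; A:clean, B:clean)
t=7 Right ⇒ (B; A:clean, B:clean)
t=8 Right ⇒ (B; A:clean, B:clean)

(B; A:clean, B:clean)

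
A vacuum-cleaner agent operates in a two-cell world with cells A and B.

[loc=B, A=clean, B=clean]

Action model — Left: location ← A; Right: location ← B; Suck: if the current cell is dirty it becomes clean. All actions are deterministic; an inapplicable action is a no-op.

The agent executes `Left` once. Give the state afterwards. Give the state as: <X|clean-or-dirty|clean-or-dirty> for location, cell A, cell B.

<A|clean|clean>

start: <B|clean|clean>
1. Left → <A|clean|clean>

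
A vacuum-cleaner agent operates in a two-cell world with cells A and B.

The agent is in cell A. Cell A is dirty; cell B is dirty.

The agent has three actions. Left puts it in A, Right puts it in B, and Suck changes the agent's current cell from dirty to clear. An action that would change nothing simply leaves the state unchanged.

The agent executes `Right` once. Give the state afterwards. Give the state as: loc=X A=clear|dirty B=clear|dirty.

loc=B A=dirty B=dirty

start: loc=A A=dirty B=dirty
step 1/1 (Right): loc=B A=dirty B=dirty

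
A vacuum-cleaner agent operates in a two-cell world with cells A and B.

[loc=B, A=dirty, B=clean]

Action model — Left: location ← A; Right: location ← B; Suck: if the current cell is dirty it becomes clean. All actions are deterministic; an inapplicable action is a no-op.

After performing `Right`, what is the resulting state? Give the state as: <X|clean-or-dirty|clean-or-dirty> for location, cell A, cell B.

start: <B|dirty|clean>
[1] after Right: <B|dirty|clean>

<B|dirty|clean>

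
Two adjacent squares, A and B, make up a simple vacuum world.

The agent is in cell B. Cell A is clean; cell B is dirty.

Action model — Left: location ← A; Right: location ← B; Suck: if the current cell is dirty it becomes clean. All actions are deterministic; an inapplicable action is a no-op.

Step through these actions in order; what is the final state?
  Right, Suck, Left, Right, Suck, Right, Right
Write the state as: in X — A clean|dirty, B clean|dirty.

step 1/7 (Right): in B — A clean, B dirty
step 2/7 (Suck): in B — A clean, B clean
step 3/7 (Left): in A — A clean, B clean
step 4/7 (Right): in B — A clean, B clean
step 5/7 (Suck): in B — A clean, B clean
step 6/7 (Right): in B — A clean, B clean
step 7/7 (Right): in B — A clean, B clean

in B — A clean, B clean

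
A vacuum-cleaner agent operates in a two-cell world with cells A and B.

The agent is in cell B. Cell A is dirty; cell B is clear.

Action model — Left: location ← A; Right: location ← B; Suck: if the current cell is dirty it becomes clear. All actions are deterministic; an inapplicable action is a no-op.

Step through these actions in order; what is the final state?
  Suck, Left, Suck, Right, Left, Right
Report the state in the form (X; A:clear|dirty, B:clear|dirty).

[1] after Suck: (B; A:dirty, B:clear)
[2] after Left: (A; A:dirty, B:clear)
[3] after Suck: (A; A:clear, B:clear)
[4] after Right: (B; A:clear, B:clear)
[5] after Left: (A; A:clear, B:clear)
[6] after Right: (B; A:clear, B:clear)

(B; A:clear, B:clear)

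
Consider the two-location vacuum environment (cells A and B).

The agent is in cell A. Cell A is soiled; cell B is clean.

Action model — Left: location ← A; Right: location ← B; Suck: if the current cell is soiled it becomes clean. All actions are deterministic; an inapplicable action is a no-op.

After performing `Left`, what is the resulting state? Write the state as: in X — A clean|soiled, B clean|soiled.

start: in A — A soiled, B clean
1) do Left; now in A — A soiled, B clean

in A — A soiled, B clean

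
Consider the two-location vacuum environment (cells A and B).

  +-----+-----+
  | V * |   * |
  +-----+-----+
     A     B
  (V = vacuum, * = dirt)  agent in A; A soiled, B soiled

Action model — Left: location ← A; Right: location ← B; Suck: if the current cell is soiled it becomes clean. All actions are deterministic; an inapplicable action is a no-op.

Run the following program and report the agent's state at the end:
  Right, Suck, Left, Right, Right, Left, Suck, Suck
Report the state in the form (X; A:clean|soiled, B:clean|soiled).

(A; A:clean, B:clean)

[1] after Right: (B; A:soiled, B:soiled)
[2] after Suck: (B; A:soiled, B:clean)
[3] after Left: (A; A:soiled, B:clean)
[4] after Right: (B; A:soiled, B:clean)
[5] after Right: (B; A:soiled, B:clean)
[6] after Left: (A; A:soiled, B:clean)
[7] after Suck: (A; A:clean, B:clean)
[8] after Suck: (A; A:clean, B:clean)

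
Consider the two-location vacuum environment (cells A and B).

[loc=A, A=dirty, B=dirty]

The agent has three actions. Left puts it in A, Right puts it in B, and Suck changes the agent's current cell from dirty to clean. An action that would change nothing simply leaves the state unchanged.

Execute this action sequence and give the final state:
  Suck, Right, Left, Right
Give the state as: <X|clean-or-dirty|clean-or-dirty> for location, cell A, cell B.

1) do Suck; now <A|clean|dirty>
2) do Right; now <B|clean|dirty>
3) do Left; now <A|clean|dirty>
4) do Right; now <B|clean|dirty>

<B|clean|dirty>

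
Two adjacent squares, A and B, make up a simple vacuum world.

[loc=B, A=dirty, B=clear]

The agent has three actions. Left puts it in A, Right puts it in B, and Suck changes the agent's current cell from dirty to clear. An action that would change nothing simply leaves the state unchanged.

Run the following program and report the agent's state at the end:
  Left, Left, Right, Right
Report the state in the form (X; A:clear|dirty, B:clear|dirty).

1. Left → (A; A:dirty, B:clear)
2. Left → (A; A:dirty, B:clear)
3. Right → (B; A:dirty, B:clear)
4. Right → (B; A:dirty, B:clear)

(B; A:dirty, B:clear)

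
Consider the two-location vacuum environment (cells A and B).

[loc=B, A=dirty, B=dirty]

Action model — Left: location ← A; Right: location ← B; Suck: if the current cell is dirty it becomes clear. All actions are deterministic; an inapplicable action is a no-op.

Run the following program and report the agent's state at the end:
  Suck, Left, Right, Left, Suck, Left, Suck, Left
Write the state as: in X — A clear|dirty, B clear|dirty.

step 1/8 (Suck): in B — A dirty, B clear
step 2/8 (Left): in A — A dirty, B clear
step 3/8 (Right): in B — A dirty, B clear
step 4/8 (Left): in A — A dirty, B clear
step 5/8 (Suck): in A — A clear, B clear
step 6/8 (Left): in A — A clear, B clear
step 7/8 (Suck): in A — A clear, B clear
step 8/8 (Left): in A — A clear, B clear

in A — A clear, B clear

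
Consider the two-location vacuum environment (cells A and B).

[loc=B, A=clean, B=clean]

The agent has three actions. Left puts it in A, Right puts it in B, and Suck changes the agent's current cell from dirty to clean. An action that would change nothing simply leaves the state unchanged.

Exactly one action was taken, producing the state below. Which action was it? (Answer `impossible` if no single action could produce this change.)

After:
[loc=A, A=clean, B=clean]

try  Left: in A — A clean, B clean  ← match
try Right: in B — A clean, B clean
try  Suck: in B — A clean, B clean

Left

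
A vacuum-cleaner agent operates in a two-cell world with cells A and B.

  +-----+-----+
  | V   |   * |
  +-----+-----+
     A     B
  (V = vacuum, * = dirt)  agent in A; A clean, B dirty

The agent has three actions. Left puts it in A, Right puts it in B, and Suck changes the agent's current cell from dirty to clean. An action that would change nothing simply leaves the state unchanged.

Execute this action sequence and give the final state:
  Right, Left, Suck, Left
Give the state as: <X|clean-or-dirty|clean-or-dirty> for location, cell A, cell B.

1) do Right; now <B|clean|dirty>
2) do Left; now <A|clean|dirty>
3) do Suck; now <A|clean|dirty>
4) do Left; now <A|clean|dirty>

<A|clean|dirty>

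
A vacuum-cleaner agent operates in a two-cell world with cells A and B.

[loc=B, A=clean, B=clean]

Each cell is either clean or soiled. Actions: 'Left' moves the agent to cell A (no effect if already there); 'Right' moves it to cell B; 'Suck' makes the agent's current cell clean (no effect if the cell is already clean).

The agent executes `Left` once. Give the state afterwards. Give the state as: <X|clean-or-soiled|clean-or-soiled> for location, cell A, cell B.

start: <B|clean|clean>
step 1/1 (Left): <A|clean|clean>

<A|clean|clean>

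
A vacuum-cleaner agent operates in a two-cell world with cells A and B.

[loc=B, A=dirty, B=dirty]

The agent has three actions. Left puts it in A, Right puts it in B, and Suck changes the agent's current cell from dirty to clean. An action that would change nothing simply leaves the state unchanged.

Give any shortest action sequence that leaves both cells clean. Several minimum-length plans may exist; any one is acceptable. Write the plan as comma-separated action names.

[1] after Suck: loc=B A=dirty B=clean
[2] after Left: loc=A A=dirty B=clean
[3] after Suck: loc=A A=clean B=clean
min 3: Suck B + move + Suck A

Suck, Left, Suck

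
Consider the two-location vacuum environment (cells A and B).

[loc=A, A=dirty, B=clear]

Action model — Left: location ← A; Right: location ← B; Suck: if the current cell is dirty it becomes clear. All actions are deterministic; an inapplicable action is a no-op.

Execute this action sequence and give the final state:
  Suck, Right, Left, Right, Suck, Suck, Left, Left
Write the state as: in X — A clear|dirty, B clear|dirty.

in A — A clear, B clear

1) do Suck; now in A — A clear, B clear
2) do Right; now in B — A clear, B clear
3) do Left; now in A — A clear, B clear
4) do Right; now in B — A clear, B clear
5) do Suck; now in B — A clear, B clear
6) do Suck; now in B — A clear, B clear
7) do Left; now in A — A clear, B clear
8) do Left; now in A — A clear, B clear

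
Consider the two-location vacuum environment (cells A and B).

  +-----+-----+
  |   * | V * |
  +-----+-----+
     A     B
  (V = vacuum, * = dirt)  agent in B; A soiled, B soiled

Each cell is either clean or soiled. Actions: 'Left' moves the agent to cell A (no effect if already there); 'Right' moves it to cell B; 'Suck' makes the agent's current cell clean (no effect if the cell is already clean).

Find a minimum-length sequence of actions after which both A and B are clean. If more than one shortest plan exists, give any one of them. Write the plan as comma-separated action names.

1. Suck → in B — A soiled, B clean
2. Left → in A — A soiled, B clean
3. Suck → in A — A clean, B clean
min 3: Suck B + move + Suck A

Suck, Left, Suck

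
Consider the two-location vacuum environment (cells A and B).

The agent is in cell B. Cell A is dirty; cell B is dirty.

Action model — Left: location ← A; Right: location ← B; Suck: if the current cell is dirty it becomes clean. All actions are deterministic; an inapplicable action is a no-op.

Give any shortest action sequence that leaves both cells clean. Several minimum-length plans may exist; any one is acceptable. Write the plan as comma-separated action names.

Suck, Left, Suck

Suck (#1): loc=B A=dirty B=clean
Left (#2): loc=A A=dirty B=clean
Suck (#3): loc=A A=clean B=clean
min 3: Suck B + move + Suck A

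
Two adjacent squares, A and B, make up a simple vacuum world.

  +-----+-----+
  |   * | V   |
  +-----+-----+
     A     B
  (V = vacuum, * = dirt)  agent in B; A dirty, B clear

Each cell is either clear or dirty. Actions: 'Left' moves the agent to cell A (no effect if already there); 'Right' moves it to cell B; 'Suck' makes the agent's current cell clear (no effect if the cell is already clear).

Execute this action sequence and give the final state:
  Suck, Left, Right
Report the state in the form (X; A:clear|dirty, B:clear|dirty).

(B; A:dirty, B:clear)

1. Suck → (B; A:dirty, B:clear)
2. Left → (A; A:dirty, B:clear)
3. Right → (B; A:dirty, B:clear)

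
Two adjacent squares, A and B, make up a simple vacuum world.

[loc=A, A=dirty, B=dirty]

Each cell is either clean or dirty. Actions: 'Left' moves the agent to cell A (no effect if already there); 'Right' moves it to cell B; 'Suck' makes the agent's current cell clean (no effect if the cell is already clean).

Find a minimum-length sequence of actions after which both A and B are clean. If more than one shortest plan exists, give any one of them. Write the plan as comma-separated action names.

t=1 Suck ⇒ in A — A clean, B dirty
t=2 Right ⇒ in B — A clean, B dirty
t=3 Suck ⇒ in B — A clean, B clean
min 3: Suck A + move + Suck B

Suck, Right, Suck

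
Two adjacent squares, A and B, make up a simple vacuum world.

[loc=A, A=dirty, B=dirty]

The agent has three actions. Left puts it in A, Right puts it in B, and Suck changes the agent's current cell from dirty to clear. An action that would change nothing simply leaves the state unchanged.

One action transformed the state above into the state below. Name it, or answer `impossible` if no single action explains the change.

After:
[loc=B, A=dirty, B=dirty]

try  Left: in A — A dirty, B dirty
try Right: in B — A dirty, B dirty  ← match
try  Suck: in A — A clear, B dirty

Right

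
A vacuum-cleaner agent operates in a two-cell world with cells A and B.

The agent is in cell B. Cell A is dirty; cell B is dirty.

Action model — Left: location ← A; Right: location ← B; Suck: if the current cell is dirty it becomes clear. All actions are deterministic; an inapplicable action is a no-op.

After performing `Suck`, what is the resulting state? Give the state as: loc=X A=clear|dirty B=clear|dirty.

start: loc=B A=dirty B=dirty
t=1 Suck ⇒ loc=B A=dirty B=clear

loc=B A=dirty B=clear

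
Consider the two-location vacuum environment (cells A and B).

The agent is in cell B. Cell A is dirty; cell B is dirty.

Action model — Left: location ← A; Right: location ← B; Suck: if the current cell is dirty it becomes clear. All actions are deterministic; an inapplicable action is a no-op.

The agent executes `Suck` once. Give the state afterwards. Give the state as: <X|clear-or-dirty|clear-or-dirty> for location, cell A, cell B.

start: <B|dirty|dirty>
1. Suck → <B|dirty|clear>

<B|dirty|clear>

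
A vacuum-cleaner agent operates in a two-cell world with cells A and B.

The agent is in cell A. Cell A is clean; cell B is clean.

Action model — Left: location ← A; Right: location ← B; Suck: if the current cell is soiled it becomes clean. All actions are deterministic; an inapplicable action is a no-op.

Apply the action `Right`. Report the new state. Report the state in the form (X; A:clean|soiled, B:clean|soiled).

(B; A:clean, B:clean)

start: (A; A:clean, B:clean)
1. Right → (B; A:clean, B:clean)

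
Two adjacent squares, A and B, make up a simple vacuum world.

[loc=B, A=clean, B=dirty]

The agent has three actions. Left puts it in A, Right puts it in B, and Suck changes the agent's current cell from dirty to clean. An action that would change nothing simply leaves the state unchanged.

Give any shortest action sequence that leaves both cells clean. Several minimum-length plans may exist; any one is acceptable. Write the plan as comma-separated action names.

Suck

1. Suck → in B — A clean, B clean
min 1: B is dirty, one Suck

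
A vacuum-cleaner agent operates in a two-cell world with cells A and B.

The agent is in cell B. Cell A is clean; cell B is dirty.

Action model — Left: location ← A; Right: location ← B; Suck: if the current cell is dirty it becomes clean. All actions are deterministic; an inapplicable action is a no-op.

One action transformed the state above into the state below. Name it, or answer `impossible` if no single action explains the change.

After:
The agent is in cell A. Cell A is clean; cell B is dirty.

try  Left: <A|clean|dirty>  ← match
try Right: <B|clean|dirty>
try  Suck: <B|clean|clean>

Left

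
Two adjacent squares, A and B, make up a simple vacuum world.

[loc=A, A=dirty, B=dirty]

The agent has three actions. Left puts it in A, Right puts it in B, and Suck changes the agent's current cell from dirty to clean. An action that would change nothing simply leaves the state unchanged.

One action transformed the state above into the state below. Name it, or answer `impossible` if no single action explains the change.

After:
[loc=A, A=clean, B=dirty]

Suck

try  Left: in A — A dirty, B dirty
try Right: in B — A dirty, B dirty
try  Suck: in A — A clean, B dirty  ← match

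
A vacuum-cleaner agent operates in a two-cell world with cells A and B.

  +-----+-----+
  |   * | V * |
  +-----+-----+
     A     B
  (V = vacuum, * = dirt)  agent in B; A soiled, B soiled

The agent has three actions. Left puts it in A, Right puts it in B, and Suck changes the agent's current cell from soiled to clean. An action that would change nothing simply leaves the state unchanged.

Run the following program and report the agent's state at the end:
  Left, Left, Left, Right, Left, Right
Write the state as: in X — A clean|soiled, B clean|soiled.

in B — A soiled, B soiled

[1] after Left: in A — A soiled, B soiled
[2] after Left: in A — A soiled, B soiled
[3] after Left: in A — A soiled, B soiled
[4] after Right: in B — A soiled, B soiled
[5] after Left: in A — A soiled, B soiled
[6] after Right: in B — A soiled, B soiled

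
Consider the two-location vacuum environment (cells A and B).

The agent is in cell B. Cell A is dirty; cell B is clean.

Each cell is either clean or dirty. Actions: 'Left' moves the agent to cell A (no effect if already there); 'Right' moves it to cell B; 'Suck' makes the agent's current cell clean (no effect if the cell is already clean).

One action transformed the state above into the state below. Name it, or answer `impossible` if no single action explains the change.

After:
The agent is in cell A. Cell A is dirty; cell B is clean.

Left

try  Left: <A|dirty|clean>  ← match
try Right: <B|dirty|clean>
try  Suck: <B|dirty|clean>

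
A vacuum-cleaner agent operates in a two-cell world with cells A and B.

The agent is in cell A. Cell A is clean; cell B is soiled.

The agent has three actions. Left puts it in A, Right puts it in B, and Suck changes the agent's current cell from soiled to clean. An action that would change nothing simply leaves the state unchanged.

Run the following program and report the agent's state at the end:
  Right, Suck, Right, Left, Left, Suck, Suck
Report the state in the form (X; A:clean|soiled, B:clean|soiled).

(A; A:clean, B:clean)

1. Right → (B; A:clean, B:soiled)
2. Suck → (B; A:clean, B:clean)
3. Right → (B; A:clean, B:clean)
4. Left → (A; A:clean, B:clean)
5. Left → (A; A:clean, B:clean)
6. Suck → (A; A:clean, B:clean)
7. Suck → (A; A:clean, B:clean)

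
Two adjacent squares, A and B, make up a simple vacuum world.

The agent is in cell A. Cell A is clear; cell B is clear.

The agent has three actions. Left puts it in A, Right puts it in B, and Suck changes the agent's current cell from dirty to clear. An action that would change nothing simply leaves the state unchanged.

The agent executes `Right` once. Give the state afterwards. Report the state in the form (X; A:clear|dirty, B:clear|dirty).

(B; A:clear, B:clear)

start: (A; A:clear, B:clear)
Right (#1): (B; A:clear, B:clear)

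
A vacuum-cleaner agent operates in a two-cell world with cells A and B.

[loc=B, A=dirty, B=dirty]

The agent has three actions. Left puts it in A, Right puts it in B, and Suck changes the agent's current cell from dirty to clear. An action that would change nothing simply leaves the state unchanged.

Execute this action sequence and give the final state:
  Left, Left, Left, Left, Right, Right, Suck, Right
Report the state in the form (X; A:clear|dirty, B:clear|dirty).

1) do Left; now (A; A:dirty, B:dirty)
2) do Left; now (A; A:dirty, B:dirty)
3) do Left; now (A; A:dirty, B:dirty)
4) do Left; now (A; A:dirty, B:dirty)
5) do Right; now (B; A:dirty, B:dirty)
6) do Right; now (B; A:dirty, B:dirty)
7) do Suck; now (B; A:dirty, B:clear)
8) do Right; now (B; A:dirty, B:clear)

(B; A:dirty, B:clear)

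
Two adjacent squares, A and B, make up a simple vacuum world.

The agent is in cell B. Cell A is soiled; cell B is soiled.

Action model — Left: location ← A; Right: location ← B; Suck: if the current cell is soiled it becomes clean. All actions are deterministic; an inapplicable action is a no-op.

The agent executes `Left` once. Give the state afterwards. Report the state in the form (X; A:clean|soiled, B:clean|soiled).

start: (B; A:soiled, B:soiled)
Left (#1): (A; A:soiled, B:soiled)

(A; A:soiled, B:soiled)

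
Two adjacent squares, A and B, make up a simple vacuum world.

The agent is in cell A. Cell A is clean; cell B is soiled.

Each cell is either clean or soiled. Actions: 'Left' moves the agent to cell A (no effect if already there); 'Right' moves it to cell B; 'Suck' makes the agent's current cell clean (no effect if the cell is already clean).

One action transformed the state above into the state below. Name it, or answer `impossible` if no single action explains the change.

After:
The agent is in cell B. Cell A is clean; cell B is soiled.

try  Left: <A|clean|soiled>
try Right: <B|clean|soiled>  ← match
try  Suck: <A|clean|soiled>

Right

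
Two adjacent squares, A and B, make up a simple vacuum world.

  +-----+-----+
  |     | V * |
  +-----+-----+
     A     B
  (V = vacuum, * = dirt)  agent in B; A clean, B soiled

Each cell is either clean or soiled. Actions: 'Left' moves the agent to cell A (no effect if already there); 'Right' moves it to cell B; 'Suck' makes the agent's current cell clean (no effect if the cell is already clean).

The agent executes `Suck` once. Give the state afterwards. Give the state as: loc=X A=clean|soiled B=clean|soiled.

loc=B A=clean B=clean

start: loc=B A=clean B=soiled
t=1 Suck ⇒ loc=B A=clean B=clean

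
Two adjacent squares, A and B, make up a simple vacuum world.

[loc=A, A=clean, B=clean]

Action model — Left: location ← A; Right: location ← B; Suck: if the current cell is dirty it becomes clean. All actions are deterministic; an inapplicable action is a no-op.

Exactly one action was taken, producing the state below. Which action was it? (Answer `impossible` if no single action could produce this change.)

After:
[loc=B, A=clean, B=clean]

Right

try  Left: (A; A:clean, B:clean)
try Right: (B; A:clean, B:clean)  ← match
try  Suck: (A; A:clean, B:clean)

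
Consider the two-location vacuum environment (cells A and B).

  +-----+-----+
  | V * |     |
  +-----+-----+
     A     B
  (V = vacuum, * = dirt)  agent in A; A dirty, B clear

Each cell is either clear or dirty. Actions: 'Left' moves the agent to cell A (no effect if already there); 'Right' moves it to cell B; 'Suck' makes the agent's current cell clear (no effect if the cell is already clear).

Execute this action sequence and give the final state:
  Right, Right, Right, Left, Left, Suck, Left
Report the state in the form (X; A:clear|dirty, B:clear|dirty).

(A; A:clear, B:clear)

Right (#1): (B; A:dirty, B:clear)
Right (#2): (B; A:dirty, B:clear)
Right (#3): (B; A:dirty, B:clear)
Left (#4): (A; A:dirty, B:clear)
Left (#5): (A; A:dirty, B:clear)
Suck (#6): (A; A:clear, B:clear)
Left (#7): (A; A:clear, B:clear)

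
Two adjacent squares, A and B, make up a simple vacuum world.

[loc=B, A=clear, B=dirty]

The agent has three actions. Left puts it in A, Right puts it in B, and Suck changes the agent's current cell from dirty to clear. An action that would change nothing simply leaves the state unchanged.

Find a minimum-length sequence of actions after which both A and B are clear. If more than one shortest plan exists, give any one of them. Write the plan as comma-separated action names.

Suck

t=1 Suck ⇒ <B|clear|clear>
min 1: B is dirty, one Suck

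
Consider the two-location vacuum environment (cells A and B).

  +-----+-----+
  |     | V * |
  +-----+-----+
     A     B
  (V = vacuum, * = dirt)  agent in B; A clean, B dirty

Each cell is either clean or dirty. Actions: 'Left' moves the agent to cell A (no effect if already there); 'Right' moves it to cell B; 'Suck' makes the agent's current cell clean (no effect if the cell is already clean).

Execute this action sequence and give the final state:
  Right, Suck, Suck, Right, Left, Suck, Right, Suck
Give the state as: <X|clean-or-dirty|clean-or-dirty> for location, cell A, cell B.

t=1 Right ⇒ <B|clean|dirty>
t=2 Suck ⇒ <B|clean|clean>
t=3 Suck ⇒ <B|clean|clean>
t=4 Right ⇒ <B|clean|clean>
t=5 Left ⇒ <A|clean|clean>
t=6 Suck ⇒ <A|clean|clean>
t=7 Right ⇒ <B|clean|clean>
t=8 Suck ⇒ <B|clean|clean>

<B|clean|clean>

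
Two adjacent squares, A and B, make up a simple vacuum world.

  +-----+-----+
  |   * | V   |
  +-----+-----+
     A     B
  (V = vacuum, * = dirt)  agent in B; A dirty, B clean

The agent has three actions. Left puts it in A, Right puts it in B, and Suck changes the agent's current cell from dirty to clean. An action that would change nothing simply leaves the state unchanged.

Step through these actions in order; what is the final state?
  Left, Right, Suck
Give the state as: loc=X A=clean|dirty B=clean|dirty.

1) do Left; now loc=A A=dirty B=clean
2) do Right; now loc=B A=dirty B=clean
3) do Suck; now loc=B A=dirty B=clean

loc=B A=dirty B=clean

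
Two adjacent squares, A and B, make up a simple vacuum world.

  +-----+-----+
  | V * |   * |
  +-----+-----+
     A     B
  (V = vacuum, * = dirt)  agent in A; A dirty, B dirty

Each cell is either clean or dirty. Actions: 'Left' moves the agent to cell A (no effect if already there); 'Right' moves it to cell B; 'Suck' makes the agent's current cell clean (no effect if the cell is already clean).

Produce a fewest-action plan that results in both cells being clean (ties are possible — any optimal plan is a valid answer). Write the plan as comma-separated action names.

Suck, Right, Suck

Suck (#1): <A|clean|dirty>
Right (#2): <B|clean|dirty>
Suck (#3): <B|clean|clean>
min 3: Suck A + move + Suck B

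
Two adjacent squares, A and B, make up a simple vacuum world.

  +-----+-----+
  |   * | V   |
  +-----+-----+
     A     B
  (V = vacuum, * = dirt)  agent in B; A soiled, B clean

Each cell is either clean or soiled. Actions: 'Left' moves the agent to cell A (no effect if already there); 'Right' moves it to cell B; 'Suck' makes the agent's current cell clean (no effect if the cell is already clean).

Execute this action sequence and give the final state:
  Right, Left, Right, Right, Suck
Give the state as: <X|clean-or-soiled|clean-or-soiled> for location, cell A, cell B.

<B|soiled|clean>

t=1 Right ⇒ <B|soiled|clean>
t=2 Left ⇒ <A|soiled|clean>
t=3 Right ⇒ <B|soiled|clean>
t=4 Right ⇒ <B|soiled|clean>
t=5 Suck ⇒ <B|soiled|clean>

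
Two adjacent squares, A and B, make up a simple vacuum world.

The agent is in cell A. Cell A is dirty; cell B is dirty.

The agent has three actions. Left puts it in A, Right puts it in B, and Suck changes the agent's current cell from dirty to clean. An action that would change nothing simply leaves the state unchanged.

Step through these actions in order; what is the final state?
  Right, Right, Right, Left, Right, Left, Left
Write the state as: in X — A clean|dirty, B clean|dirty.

[1] after Right: in B — A dirty, B dirty
[2] after Right: in B — A dirty, B dirty
[3] after Right: in B — A dirty, B dirty
[4] after Left: in A — A dirty, B dirty
[5] after Right: in B — A dirty, B dirty
[6] after Left: in A — A dirty, B dirty
[7] after Left: in A — A dirty, B dirty

in A — A dirty, B dirty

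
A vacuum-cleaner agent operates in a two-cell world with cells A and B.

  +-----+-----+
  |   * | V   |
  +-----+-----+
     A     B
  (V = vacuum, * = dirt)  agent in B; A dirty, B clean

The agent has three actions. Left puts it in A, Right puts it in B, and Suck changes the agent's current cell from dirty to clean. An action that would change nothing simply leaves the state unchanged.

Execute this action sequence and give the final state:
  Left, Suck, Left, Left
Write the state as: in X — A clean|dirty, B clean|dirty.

1) do Left; now in A — A dirty, B clean
2) do Suck; now in A — A clean, B clean
3) do Left; now in A — A clean, B clean
4) do Left; now in A — A clean, B clean

in A — A clean, B clean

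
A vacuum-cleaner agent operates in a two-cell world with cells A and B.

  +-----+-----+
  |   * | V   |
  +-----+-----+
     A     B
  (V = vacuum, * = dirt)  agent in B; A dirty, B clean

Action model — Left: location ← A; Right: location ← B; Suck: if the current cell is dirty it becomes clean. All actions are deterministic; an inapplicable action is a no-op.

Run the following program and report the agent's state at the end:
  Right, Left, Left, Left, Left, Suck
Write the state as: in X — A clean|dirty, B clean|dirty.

in A — A clean, B clean

1) do Right; now in B — A dirty, B clean
2) do Left; now in A — A dirty, B clean
3) do Left; now in A — A dirty, B clean
4) do Left; now in A — A dirty, B clean
5) do Left; now in A — A dirty, B clean
6) do Suck; now in A — A clean, B clean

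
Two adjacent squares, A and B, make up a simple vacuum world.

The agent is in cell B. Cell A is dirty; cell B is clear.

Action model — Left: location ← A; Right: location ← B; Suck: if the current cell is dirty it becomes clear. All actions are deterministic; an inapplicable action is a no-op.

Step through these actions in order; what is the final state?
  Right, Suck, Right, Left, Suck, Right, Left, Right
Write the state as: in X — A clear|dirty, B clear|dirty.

in B — A clear, B clear

[1] after Right: in B — A dirty, B clear
[2] after Suck: in B — A dirty, B clear
[3] after Right: in B — A dirty, B clear
[4] after Left: in A — A dirty, B clear
[5] after Suck: in A — A clear, B clear
[6] after Right: in B — A clear, B clear
[7] after Left: in A — A clear, B clear
[8] after Right: in B — A clear, B clear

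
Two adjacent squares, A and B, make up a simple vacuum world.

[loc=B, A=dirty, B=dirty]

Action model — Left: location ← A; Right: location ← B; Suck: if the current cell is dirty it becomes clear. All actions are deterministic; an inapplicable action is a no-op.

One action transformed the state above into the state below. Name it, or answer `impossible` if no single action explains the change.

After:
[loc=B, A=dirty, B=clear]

try  Left: loc=A A=dirty B=dirty
try Right: loc=B A=dirty B=dirty
try  Suck: loc=B A=dirty B=clear  ← match

Suck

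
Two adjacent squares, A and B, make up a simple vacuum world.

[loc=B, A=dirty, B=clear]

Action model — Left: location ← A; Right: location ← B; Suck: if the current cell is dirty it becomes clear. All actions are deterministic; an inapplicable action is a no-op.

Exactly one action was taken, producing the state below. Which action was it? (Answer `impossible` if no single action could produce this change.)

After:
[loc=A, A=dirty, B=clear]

Left

try  Left: in A — A dirty, B clear  ← match
try Right: in B — A dirty, B clear
try  Suck: in B — A dirty, B clear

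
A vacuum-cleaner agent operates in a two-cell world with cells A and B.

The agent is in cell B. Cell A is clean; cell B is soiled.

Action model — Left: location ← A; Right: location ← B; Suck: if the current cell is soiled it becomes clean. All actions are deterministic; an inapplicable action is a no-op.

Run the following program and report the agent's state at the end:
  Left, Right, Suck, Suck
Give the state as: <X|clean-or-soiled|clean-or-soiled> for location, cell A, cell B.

<B|clean|clean>

Left (#1): <A|clean|soiled>
Right (#2): <B|clean|soiled>
Suck (#3): <B|clean|clean>
Suck (#4): <B|clean|clean>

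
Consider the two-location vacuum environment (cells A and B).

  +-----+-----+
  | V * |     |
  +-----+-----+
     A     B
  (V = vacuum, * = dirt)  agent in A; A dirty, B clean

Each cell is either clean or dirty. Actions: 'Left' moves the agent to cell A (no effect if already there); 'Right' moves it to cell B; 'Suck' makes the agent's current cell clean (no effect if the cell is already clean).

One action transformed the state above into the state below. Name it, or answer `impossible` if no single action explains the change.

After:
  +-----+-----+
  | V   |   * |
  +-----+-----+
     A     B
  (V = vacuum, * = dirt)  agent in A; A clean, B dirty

impossible

try  Left: in A — A dirty, B clean
try Right: in B — A dirty, B clean
try  Suck: in A — A clean, B clean
no single action produces the after-state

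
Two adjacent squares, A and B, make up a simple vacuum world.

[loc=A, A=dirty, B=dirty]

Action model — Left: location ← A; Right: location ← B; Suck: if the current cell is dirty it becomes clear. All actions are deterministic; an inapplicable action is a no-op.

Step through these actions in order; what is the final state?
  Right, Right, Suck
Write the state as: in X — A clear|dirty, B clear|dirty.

1. Right → in B — A dirty, B dirty
2. Right → in B — A dirty, B dirty
3. Suck → in B — A dirty, B clear

in B — A dirty, B clear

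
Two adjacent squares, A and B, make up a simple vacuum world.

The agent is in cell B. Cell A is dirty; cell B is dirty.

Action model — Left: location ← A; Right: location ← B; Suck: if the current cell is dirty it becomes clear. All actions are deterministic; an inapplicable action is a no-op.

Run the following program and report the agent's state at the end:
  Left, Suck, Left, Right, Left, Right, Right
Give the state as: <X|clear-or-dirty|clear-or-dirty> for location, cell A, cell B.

<B|clear|dirty>

1. Left → <A|dirty|dirty>
2. Suck → <A|clear|dirty>
3. Left → <A|clear|dirty>
4. Right → <B|clear|dirty>
5. Left → <A|clear|dirty>
6. Right → <B|clear|dirty>
7. Right → <B|clear|dirty>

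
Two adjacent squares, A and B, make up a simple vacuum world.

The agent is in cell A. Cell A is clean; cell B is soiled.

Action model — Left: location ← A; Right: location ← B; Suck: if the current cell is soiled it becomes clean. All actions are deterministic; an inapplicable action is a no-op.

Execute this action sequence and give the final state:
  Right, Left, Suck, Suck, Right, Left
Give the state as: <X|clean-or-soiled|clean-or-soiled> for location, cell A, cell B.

<A|clean|soiled>

1) do Right; now <B|clean|soiled>
2) do Left; now <A|clean|soiled>
3) do Suck; now <A|clean|soiled>
4) do Suck; now <A|clean|soiled>
5) do Right; now <B|clean|soiled>
6) do Left; now <A|clean|soiled>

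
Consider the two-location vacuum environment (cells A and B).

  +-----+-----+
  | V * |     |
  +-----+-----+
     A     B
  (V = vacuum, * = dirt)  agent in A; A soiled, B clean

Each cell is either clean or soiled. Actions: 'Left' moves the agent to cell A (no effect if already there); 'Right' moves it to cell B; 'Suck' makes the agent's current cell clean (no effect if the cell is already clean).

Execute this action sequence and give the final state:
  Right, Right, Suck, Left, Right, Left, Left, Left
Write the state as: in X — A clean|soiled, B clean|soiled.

1) do Right; now in B — A soiled, B clean
2) do Right; now in B — A soiled, B clean
3) do Suck; now in B — A soiled, B clean
4) do Left; now in A — A soiled, B clean
5) do Right; now in B — A soiled, B clean
6) do Left; now in A — A soiled, B clean
7) do Left; now in A — A soiled, B clean
8) do Left; now in A — A soiled, B clean

in A — A soiled, B clean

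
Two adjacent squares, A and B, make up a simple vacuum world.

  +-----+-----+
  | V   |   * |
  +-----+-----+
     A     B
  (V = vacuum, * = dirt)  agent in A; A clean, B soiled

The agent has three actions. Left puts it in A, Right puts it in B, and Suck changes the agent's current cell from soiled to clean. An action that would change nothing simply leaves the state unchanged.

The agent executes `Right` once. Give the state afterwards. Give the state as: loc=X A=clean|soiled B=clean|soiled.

loc=B A=clean B=soiled

start: loc=A A=clean B=soiled
t=1 Right ⇒ loc=B A=clean B=soiled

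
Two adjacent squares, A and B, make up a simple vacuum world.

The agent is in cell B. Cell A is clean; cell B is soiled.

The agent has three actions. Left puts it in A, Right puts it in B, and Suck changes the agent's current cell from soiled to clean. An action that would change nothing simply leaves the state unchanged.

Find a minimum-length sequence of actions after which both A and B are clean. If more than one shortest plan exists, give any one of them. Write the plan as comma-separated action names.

Suck

1) do Suck; now in B — A clean, B clean
min 1: B is soiled, one Suck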